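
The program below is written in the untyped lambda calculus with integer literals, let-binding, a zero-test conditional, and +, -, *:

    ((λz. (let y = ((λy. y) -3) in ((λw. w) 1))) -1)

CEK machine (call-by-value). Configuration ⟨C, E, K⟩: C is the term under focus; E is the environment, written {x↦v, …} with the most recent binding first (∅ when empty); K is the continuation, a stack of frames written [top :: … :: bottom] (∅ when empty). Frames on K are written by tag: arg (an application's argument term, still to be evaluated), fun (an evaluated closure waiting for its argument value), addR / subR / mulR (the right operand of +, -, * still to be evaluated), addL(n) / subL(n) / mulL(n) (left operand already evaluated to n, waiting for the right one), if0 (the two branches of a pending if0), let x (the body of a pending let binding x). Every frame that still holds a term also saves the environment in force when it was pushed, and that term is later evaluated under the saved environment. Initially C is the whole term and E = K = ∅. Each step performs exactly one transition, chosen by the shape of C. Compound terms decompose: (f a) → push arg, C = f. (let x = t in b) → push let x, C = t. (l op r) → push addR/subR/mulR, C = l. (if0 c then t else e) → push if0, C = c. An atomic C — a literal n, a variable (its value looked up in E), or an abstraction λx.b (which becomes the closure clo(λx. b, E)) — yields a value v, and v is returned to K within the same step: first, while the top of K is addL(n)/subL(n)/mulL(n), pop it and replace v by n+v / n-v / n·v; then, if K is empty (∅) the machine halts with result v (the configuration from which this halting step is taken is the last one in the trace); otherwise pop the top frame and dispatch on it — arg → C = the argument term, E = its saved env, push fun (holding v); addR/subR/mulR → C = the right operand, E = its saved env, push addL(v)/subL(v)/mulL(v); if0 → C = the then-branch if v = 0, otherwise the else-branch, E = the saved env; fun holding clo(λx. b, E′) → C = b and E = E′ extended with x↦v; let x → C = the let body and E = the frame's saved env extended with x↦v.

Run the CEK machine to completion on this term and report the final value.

[0] <C=((λz. (let y = ((λy. y) -3) in ((λw. w) 1))) -1), E=∅, K=∅>
[1] <C=(λz. (let y = ((λy. y) -3) in ((λw. w) 1))), E=∅, K=[arg]>
[2] <C=-1, E=∅, K=[fun]>
[3] <C=(let y = ((λy. y) -3) in ((λw. w) 1)), E={z↦-1}, K=∅>
[4] <C=((λy. y) -3), E={z↦-1}, K=[let y]>
[5] <C=(λy. y), E={z↦-1}, K=[arg :: let y]>
[6] <C=-3, E={z↦-1}, K=[fun :: let y]>
[7] <C=y, E={y↦-3, z↦-1}, K=[let y]>
[8] <C=((λw. w) 1), E={y↦-3, z↦-1}, K=∅>
[9] <C=(λw. w), E={y↦-3, z↦-1}, K=[arg]>
[10] <C=1, E={y↦-3, z↦-1}, K=[fun]>
[11] <C=w, E={w↦1, y↦-3, z↦-1}, K=∅>
→ final value 1

Answer: 1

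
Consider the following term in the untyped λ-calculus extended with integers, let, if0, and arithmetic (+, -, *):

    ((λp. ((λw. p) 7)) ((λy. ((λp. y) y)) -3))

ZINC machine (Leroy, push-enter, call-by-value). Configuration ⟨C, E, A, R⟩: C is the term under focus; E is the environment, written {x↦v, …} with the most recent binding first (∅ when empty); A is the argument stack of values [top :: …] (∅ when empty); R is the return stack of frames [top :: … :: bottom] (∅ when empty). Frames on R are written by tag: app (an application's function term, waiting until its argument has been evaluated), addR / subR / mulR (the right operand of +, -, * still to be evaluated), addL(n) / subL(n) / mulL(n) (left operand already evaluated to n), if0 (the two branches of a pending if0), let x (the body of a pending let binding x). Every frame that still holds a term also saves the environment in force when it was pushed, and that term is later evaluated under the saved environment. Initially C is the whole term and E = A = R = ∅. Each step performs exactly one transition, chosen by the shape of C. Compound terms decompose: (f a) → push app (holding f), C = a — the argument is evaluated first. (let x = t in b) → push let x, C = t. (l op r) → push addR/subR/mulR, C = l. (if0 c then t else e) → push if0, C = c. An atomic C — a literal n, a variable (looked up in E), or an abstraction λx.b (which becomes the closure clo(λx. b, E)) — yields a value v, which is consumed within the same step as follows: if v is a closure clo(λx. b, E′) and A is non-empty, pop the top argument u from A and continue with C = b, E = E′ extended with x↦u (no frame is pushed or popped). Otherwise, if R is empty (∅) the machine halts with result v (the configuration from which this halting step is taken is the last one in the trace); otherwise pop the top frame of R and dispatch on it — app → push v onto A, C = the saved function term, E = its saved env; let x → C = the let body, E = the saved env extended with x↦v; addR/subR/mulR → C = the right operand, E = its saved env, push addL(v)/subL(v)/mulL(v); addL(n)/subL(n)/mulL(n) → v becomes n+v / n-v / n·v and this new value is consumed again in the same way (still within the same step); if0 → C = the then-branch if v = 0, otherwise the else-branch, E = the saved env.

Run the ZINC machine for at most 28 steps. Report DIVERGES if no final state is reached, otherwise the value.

Answer: -3

Machine steps:
step 0: ⟨C=((λp. ((λw. p) 7)) ((λy. ((λp. y) y)) -3)); E=∅; A=∅; R=∅⟩
step 1: ⟨C=((λy. ((λp. y) y)) -3); E=∅; A=∅; R=[app]⟩
step 2: ⟨C=-3; E=∅; A=∅; R=[app :: app]⟩
step 3: ⟨C=(λy. ((λp. y) y)); E=∅; A=[-3]; R=[app]⟩
step 4: ⟨C=((λp. y) y); E={y↦-3}; A=∅; R=[app]⟩
step 5: ⟨C=y; E={y↦-3}; A=∅; R=[app :: app]⟩
step 6: ⟨C=(λp. y); E={y↦-3}; A=[-3]; R=[app]⟩
step 7: ⟨C=y; E={p↦-3, y↦-3}; A=∅; R=[app]⟩
step 8: ⟨C=(λp. ((λw. p) 7)); E=∅; A=[-3]; R=∅⟩
step 9: ⟨C=((λw. p) 7); E={p↦-3}; A=∅; R=∅⟩
step 10: ⟨C=7; E={p↦-3}; A=∅; R=[app]⟩
step 11: ⟨C=(λw. p); E={p↦-3}; A=[7]; R=∅⟩
step 12: ⟨C=p; E={w↦7, p↦-3}; A=∅; R=∅⟩
→ final value -3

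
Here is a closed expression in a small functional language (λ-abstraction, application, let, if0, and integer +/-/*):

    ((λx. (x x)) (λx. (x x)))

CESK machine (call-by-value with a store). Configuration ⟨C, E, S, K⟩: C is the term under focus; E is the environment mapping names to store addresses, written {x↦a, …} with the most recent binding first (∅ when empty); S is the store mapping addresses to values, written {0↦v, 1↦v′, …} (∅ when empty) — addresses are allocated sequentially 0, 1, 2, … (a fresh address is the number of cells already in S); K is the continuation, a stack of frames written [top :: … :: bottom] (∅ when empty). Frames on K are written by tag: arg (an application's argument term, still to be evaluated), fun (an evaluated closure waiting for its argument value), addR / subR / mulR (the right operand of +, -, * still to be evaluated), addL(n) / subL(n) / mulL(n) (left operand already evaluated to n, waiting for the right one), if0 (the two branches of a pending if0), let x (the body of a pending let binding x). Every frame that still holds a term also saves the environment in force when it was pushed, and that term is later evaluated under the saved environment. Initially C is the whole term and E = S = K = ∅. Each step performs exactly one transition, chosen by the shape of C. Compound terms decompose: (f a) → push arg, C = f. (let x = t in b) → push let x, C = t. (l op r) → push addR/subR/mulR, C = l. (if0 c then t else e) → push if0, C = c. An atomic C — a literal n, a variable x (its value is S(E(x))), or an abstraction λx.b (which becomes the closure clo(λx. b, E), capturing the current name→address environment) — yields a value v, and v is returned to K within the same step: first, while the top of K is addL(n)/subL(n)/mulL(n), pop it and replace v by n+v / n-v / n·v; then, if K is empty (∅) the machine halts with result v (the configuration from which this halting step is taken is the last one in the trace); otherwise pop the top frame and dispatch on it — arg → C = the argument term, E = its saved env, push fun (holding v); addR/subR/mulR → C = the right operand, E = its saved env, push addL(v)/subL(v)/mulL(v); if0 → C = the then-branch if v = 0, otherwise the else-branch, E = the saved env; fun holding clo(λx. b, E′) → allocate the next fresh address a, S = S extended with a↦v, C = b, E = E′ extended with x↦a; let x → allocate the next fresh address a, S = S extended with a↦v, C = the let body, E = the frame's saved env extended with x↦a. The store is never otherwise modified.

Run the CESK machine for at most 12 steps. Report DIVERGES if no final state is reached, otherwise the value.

Answer: DIVERGES (no final state within 12 steps)

Derivation:
[0] ⟨C=((λx. (x x)) (λx. (x x))); E=∅; S=∅; K=∅⟩
[1] ⟨C=(λx. (x x)); E=∅; S=∅; K=[arg]⟩
[2] ⟨C=(λx. (x x)); E=∅; S=∅; K=[fun]⟩
[3] ⟨C=(x x); E={x↦0}; S={0↦clo(λx. (x x), ∅)}; K=∅⟩
[4] ⟨C=x; E={x↦0}; S={0↦clo(λx. (x x), ∅)}; K=[arg]⟩
[5] ⟨C=x; E={x↦0}; S={0↦clo(λx. (x x), ∅)}; K=[fun]⟩
[6] ⟨C=(x x); E={x↦1}; S={0↦clo(λx. (x x), ∅), 1↦clo(λx. (x x), ∅)}; K=∅⟩
[7] ⟨C=x; E={x↦1}; S={0↦clo(λx. (x x), ∅), 1↦clo(λx. (x x), ∅)}; K=[arg]⟩
[8] ⟨C=x; E={x↦1}; S={0↦clo(λx. (x x), ∅), 1↦clo(λx. (x x), ∅)}; K=[fun]⟩
[9] ⟨C=(x x); E={x↦2}; S={0↦clo(λx. (x x), ∅), 1↦clo(λx. (x x), ∅), 2↦clo(λx. (x x), ∅)}; K=∅⟩
[10] ⟨C=x; E={x↦2}; S={0↦clo(λx. (x x), ∅), 1↦clo(λx. (x x), ∅), 2↦clo(λx. (x x), ∅)}; K=[arg]⟩
[11] ⟨C=x; E={x↦2}; S={0↦clo(λx. (x x), ∅), 1↦clo(λx. (x x), ∅), 2↦clo(λx. (x x), ∅)}; K=[fun]⟩
[12] ⟨C=(x x); E={x↦3}; S={0↦clo(λx. (x x), ∅), 1↦clo(λx. (x x), ∅), 2↦clo(λx. (x x), ∅), 3↦clo(λx. (x x), ∅)}; K=∅⟩
→ 12 transitions taken and the configuration is still not final: no result within 12 steps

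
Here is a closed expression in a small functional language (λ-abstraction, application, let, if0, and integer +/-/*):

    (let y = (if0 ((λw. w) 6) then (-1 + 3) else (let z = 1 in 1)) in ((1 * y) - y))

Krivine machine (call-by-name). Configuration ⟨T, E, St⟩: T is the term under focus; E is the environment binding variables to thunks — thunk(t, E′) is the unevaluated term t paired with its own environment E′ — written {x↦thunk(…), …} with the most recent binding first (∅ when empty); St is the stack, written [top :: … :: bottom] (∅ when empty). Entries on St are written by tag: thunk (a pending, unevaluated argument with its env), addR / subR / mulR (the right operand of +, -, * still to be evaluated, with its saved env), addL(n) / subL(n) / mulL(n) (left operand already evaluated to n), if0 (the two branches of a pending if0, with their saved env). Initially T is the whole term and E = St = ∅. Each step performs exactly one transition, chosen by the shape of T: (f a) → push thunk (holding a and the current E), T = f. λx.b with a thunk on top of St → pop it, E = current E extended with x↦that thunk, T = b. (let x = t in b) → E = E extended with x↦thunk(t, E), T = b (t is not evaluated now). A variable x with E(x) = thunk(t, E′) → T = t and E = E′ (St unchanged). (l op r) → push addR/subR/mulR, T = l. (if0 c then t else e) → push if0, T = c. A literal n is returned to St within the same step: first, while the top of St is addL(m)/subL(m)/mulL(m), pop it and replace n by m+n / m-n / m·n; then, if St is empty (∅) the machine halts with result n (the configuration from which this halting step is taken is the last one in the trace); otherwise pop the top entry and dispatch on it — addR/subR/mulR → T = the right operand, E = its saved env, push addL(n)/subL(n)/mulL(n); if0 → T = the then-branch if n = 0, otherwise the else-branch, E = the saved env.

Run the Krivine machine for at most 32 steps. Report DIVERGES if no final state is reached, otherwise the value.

Answer: 0

Machine steps:
t=0: <T=(let y = (if0 ((λw. w) 6) then (-1 + 3) else (let z = 1 in 1)) in ((1 * y) - y)), E=∅, St=∅>
t=1: <T=((1 * y) - y), E={y↦thunk((if0 ((λw. w) 6) then (-1 + 3) else (let z = 1 in 1)), ∅)}, St=∅>
t=2: <T=(1 * y), E={y↦thunk((if0 ((λw. w) 6) then (-1 + 3) else (let z = 1 in 1)), ∅)}, St=[subR]>
t=3: <T=1, E={y↦thunk((if0 ((λw. w) 6) then (-1 + 3) else (let z = 1 in 1)), ∅)}, St=[mulR :: subR]>
t=4: <T=y, E={y↦thunk((if0 ((λw. w) 6) then (-1 + 3) else (let z = 1 in 1)), ∅)}, St=[mulL(1) :: subR]>
t=5: <T=(if0 ((λw. w) 6) then (-1 + 3) else (let z = 1 in 1)), E=∅, St=[mulL(1) :: subR]>
t=6: <T=((λw. w) 6), E=∅, St=[if0 :: mulL(1) :: subR]>
t=7: <T=(λw. w), E=∅, St=[thunk :: if0 :: mulL(1) :: subR]>
t=8: <T=w, E={w↦thunk(6, ∅)}, St=[if0 :: mulL(1) :: subR]>
t=9: <T=6, E=∅, St=[if0 :: mulL(1) :: subR]>
t=10: <T=(let z = 1 in 1), E=∅, St=[mulL(1) :: subR]>
t=11: <T=1, E={z↦thunk(1, ∅)}, St=[mulL(1) :: subR]>
t=12: <T=y, E={y↦thunk((if0 ((λw. w) 6) then (-1 + 3) else (let z = 1 in 1)), ∅)}, St=[subL(1)]>
t=13: <T=(if0 ((λw. w) 6) then (-1 + 3) else (let z = 1 in 1)), E=∅, St=[subL(1)]>
t=14: <T=((λw. w) 6), E=∅, St=[if0 :: subL(1)]>
t=15: <T=(λw. w), E=∅, St=[thunk :: if0 :: subL(1)]>
t=16: <T=w, E={w↦thunk(6, ∅)}, St=[if0 :: subL(1)]>
t=17: <T=6, E=∅, St=[if0 :: subL(1)]>
t=18: <T=(let z = 1 in 1), E=∅, St=[subL(1)]>
t=19: <T=1, E={z↦thunk(1, ∅)}, St=[subL(1)]>
→ final value 0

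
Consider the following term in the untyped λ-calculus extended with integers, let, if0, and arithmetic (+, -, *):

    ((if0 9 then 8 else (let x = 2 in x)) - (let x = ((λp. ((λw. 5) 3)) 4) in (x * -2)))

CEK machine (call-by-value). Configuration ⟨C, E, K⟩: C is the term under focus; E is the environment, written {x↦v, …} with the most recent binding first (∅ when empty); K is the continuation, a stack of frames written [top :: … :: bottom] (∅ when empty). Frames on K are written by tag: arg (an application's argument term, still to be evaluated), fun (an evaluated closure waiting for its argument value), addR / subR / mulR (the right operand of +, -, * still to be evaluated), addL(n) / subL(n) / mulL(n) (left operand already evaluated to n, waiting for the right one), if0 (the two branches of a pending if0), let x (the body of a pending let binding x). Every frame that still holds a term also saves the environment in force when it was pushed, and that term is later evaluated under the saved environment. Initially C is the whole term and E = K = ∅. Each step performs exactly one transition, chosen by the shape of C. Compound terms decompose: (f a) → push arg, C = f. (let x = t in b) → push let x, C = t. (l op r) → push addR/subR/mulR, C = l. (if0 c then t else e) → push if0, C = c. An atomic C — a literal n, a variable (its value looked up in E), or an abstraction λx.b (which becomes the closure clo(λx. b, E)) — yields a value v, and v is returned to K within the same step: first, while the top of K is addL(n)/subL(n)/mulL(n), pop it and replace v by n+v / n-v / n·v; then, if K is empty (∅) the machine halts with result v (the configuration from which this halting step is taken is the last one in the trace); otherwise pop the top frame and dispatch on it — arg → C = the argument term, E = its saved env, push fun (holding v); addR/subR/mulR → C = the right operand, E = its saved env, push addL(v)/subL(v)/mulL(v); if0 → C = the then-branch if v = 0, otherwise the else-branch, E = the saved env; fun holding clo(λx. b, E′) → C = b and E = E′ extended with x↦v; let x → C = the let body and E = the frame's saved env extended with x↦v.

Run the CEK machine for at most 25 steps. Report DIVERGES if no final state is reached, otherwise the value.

Answer: 12

Machine steps:
t=0: <C=((if0 9 then 8 else (let x = 2 in x)) - (let x = ((λp. ((λw. 5) 3)) 4) in (x * -2))), E=∅, K=∅>
t=1: <C=(if0 9 then 8 else (let x = 2 in x)), E=∅, K=[subR]>
t=2: <C=9, E=∅, K=[if0 :: subR]>
t=3: <C=(let x = 2 in x), E=∅, K=[subR]>
t=4: <C=2, E=∅, K=[let x :: subR]>
t=5: <C=x, E={x↦2}, K=[subR]>
t=6: <C=(let x = ((λp. ((λw. 5) 3)) 4) in (x * -2)), E=∅, K=[subL(2)]>
t=7: <C=((λp. ((λw. 5) 3)) 4), E=∅, K=[let x :: subL(2)]>
t=8: <C=(λp. ((λw. 5) 3)), E=∅, K=[arg :: let x :: subL(2)]>
t=9: <C=4, E=∅, K=[fun :: let x :: subL(2)]>
t=10: <C=((λw. 5) 3), E={p↦4}, K=[let x :: subL(2)]>
t=11: <C=(λw. 5), E={p↦4}, K=[arg :: let x :: subL(2)]>
t=12: <C=3, E={p↦4}, K=[fun :: let x :: subL(2)]>
t=13: <C=5, E={w↦3, p↦4}, K=[let x :: subL(2)]>
t=14: <C=(x * -2), E={x↦5}, K=[subL(2)]>
t=15: <C=x, E={x↦5}, K=[mulR :: subL(2)]>
t=16: <C=-2, E={x↦5}, K=[mulL(5) :: subL(2)]>
→ final value 12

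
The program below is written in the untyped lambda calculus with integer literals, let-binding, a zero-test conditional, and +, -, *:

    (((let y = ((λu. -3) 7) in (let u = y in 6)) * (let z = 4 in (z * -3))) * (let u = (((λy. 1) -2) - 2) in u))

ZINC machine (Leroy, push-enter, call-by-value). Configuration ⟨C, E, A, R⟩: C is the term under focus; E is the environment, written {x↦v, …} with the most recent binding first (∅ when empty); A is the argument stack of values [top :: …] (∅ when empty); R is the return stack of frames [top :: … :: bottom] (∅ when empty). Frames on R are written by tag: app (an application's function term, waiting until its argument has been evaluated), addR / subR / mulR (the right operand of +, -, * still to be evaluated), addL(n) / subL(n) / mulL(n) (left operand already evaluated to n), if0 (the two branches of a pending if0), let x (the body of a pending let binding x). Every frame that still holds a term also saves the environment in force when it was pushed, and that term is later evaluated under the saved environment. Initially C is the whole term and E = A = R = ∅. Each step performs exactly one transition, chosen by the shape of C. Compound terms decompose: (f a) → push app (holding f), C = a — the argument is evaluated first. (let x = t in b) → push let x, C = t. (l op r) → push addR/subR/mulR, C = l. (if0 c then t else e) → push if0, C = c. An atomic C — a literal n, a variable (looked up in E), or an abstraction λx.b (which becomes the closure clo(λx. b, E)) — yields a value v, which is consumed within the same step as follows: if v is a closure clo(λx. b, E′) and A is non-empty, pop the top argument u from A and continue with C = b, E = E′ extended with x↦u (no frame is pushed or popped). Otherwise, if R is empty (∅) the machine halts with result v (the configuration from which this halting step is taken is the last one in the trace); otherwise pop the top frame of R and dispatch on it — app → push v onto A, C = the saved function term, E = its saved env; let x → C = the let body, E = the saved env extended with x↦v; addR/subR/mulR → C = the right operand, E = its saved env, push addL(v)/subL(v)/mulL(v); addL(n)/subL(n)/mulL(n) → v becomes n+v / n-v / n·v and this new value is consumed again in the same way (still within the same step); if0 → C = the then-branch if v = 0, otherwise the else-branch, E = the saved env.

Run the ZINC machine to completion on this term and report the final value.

Answer: 72

Derivation:
t=0: <C=(((let y = ((λu. -3) 7) in (let u = y in 6)) * (let z = 4 in (z * -3))) * (let u = (((λy. 1) -2) - 2) in u)), E=∅, A=∅, R=∅>
t=1: <C=((let y = ((λu. -3) 7) in (let u = y in 6)) * (let z = 4 in (z * -3))), E=∅, A=∅, R=[mulR]>
t=2: <C=(let y = ((λu. -3) 7) in (let u = y in 6)), E=∅, A=∅, R=[mulR :: mulR]>
t=3: <C=((λu. -3) 7), E=∅, A=∅, R=[let y :: mulR :: mulR]>
t=4: <C=7, E=∅, A=∅, R=[app :: let y :: mulR :: mulR]>
t=5: <C=(λu. -3), E=∅, A=[7], R=[let y :: mulR :: mulR]>
t=6: <C=-3, E={u↦7}, A=∅, R=[let y :: mulR :: mulR]>
t=7: <C=(let u = y in 6), E={y↦-3}, A=∅, R=[mulR :: mulR]>
t=8: <C=y, E={y↦-3}, A=∅, R=[let u :: mulR :: mulR]>
t=9: <C=6, E={u↦-3, y↦-3}, A=∅, R=[mulR :: mulR]>
t=10: <C=(let z = 4 in (z * -3)), E=∅, A=∅, R=[mulL(6) :: mulR]>
t=11: <C=4, E=∅, A=∅, R=[let z :: mulL(6) :: mulR]>
t=12: <C=(z * -3), E={z↦4}, A=∅, R=[mulL(6) :: mulR]>
t=13: <C=z, E={z↦4}, A=∅, R=[mulR :: mulL(6) :: mulR]>
t=14: <C=-3, E={z↦4}, A=∅, R=[mulL(4) :: mulL(6) :: mulR]>
t=15: <C=(let u = (((λy. 1) -2) - 2) in u), E=∅, A=∅, R=[mulL(-72)]>
t=16: <C=(((λy. 1) -2) - 2), E=∅, A=∅, R=[let u :: mulL(-72)]>
t=17: <C=((λy. 1) -2), E=∅, A=∅, R=[subR :: let u :: mulL(-72)]>
t=18: <C=-2, E=∅, A=∅, R=[app :: subR :: let u :: mulL(-72)]>
t=19: <C=(λy. 1), E=∅, A=[-2], R=[subR :: let u :: mulL(-72)]>
t=20: <C=1, E={y↦-2}, A=∅, R=[subR :: let u :: mulL(-72)]>
t=21: <C=2, E=∅, A=∅, R=[subL(1) :: let u :: mulL(-72)]>
t=22: <C=u, E={u↦-1}, A=∅, R=[mulL(-72)]>
→ final value 72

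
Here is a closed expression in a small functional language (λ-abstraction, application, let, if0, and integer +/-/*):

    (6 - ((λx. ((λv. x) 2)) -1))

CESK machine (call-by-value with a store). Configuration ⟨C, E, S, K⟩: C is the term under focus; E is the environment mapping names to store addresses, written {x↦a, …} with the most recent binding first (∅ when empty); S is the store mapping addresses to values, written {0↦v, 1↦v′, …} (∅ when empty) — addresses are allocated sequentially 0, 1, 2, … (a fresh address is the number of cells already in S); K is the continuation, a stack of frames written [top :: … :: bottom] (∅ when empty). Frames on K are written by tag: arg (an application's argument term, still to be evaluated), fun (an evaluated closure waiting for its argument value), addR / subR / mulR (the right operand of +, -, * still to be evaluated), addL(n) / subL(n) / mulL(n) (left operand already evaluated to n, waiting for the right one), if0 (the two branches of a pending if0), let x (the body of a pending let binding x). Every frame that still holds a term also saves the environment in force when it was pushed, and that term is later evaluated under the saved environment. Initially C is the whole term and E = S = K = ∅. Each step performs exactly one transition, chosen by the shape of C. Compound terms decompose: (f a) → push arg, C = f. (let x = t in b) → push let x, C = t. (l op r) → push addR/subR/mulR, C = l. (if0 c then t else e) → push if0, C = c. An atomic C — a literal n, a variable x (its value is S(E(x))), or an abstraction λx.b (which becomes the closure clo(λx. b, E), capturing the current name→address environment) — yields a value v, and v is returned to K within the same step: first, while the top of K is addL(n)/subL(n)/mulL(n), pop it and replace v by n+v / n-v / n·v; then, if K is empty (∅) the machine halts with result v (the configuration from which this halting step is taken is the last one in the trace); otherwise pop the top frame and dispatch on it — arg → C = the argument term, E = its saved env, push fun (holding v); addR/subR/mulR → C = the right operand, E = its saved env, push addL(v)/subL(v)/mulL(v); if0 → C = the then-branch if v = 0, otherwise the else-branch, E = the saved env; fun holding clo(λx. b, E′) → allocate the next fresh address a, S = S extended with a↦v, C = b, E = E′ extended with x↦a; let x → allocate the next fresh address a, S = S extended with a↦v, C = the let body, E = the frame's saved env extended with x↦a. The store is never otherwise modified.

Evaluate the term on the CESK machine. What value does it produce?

t=0: ⟨C=(6 - ((λx. ((λv. x) 2)) -1)); E=∅; S=∅; K=∅⟩
t=1: ⟨C=6; E=∅; S=∅; K=[subR]⟩
t=2: ⟨C=((λx. ((λv. x) 2)) -1); E=∅; S=∅; K=[subL(6)]⟩
t=3: ⟨C=(λx. ((λv. x) 2)); E=∅; S=∅; K=[arg :: subL(6)]⟩
t=4: ⟨C=-1; E=∅; S=∅; K=[fun :: subL(6)]⟩
t=5: ⟨C=((λv. x) 2); E={x↦0}; S={0↦-1}; K=[subL(6)]⟩
t=6: ⟨C=(λv. x); E={x↦0}; S={0↦-1}; K=[arg :: subL(6)]⟩
t=7: ⟨C=2; E={x↦0}; S={0↦-1}; K=[fun :: subL(6)]⟩
t=8: ⟨C=x; E={v↦1, x↦0}; S={0↦-1, 1↦2}; K=[subL(6)]⟩
→ final value 7

Answer: 7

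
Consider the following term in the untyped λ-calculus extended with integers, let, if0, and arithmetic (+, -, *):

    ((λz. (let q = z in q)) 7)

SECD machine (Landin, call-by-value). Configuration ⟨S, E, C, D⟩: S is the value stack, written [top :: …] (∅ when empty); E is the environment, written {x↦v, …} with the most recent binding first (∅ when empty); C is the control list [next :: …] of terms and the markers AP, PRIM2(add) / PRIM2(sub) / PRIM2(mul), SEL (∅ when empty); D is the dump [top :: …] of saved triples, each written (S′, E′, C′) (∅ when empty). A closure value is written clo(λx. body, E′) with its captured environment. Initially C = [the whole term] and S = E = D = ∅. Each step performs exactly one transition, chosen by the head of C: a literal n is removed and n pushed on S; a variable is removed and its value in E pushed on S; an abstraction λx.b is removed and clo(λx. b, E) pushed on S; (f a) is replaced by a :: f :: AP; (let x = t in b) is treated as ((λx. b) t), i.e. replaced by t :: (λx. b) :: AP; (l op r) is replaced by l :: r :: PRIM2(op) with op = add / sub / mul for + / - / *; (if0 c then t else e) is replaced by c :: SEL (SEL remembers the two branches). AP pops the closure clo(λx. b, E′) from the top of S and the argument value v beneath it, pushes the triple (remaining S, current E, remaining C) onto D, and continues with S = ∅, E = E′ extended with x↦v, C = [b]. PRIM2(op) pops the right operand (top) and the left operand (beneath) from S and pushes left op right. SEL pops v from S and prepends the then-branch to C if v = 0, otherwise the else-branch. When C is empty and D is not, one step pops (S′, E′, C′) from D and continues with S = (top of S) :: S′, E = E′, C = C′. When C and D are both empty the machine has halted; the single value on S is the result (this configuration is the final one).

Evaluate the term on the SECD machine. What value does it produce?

Answer: 7

Derivation:
step 0: <S=∅, E=∅, C=[((λz. (let q = z in q)) 7)], D=∅>
step 1: <S=∅, E=∅, C=[7 :: (λz. (let q = z in q)) :: AP], D=∅>
step 2: <S=[7], E=∅, C=[(λz. (let q = z in q)) :: AP], D=∅>
step 3: <S=[clo(λz. (let q = z in q), ∅) :: 7], E=∅, C=[AP], D=∅>
step 4: <S=∅, E={z↦7}, C=[(let q = z in q)], D=[(∅, ∅, ∅)]>
step 5: <S=∅, E={z↦7}, C=[z :: (λq. q) :: AP], D=[(∅, ∅, ∅)]>
step 6: <S=[7], E={z↦7}, C=[(λq. q) :: AP], D=[(∅, ∅, ∅)]>
step 7: <S=[clo(λq. q, {z↦7}) :: 7], E={z↦7}, C=[AP], D=[(∅, ∅, ∅)]>
step 8: <S=∅, E={q↦7, z↦7}, C=[q], D=[(∅, {z↦7}, ∅) :: (∅, ∅, ∅)]>
step 9: <S=[7], E={q↦7, z↦7}, C=∅, D=[(∅, {z↦7}, ∅) :: (∅, ∅, ∅)]>
step 10: <S=[7], E={z↦7}, C=∅, D=[(∅, ∅, ∅)]>
step 11: <S=[7], E=∅, C=∅, D=∅>
→ final value 7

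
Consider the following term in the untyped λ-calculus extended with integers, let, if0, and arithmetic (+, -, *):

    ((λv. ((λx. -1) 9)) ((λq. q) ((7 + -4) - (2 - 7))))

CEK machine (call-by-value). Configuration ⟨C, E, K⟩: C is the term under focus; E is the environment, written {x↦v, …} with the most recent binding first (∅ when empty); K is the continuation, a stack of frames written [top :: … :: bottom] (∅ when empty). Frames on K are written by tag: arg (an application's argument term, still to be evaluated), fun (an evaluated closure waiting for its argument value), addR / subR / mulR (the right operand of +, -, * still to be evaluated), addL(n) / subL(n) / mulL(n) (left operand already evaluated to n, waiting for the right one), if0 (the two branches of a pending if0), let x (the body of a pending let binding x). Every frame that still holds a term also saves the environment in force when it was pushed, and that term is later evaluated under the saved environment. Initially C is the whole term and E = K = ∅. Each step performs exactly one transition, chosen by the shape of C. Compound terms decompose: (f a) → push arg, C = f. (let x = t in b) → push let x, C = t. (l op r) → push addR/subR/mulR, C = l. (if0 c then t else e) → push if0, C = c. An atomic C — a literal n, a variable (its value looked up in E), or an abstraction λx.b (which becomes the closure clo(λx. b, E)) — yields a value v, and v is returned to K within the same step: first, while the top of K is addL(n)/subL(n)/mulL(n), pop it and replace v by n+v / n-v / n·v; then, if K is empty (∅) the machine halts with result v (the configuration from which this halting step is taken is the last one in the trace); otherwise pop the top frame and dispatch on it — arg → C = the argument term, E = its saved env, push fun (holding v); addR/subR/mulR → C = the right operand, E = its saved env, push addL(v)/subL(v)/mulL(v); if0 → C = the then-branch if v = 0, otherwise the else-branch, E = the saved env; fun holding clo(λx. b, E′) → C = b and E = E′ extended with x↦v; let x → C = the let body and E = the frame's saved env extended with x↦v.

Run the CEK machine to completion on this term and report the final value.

Answer: -1

Machine steps:
[0] ⟨C=((λv. ((λx. -1) 9)) ((λq. q) ((7 + -4) - (2 - 7)))); E=∅; K=∅⟩
[1] ⟨C=(λv. ((λx. -1) 9)); E=∅; K=[arg]⟩
[2] ⟨C=((λq. q) ((7 + -4) - (2 - 7))); E=∅; K=[fun]⟩
[3] ⟨C=(λq. q); E=∅; K=[arg :: fun]⟩
[4] ⟨C=((7 + -4) - (2 - 7)); E=∅; K=[fun :: fun]⟩
[5] ⟨C=(7 + -4); E=∅; K=[subR :: fun :: fun]⟩
[6] ⟨C=7; E=∅; K=[addR :: subR :: fun :: fun]⟩
[7] ⟨C=-4; E=∅; K=[addL(7) :: subR :: fun :: fun]⟩
[8] ⟨C=(2 - 7); E=∅; K=[subL(3) :: fun :: fun]⟩
[9] ⟨C=2; E=∅; K=[subR :: subL(3) :: fun :: fun]⟩
[10] ⟨C=7; E=∅; K=[subL(2) :: subL(3) :: fun :: fun]⟩
[11] ⟨C=q; E={q↦8}; K=[fun]⟩
[12] ⟨C=((λx. -1) 9); E={v↦8}; K=∅⟩
[13] ⟨C=(λx. -1); E={v↦8}; K=[arg]⟩
[14] ⟨C=9; E={v↦8}; K=[fun]⟩
[15] ⟨C=-1; E={x↦9, v↦8}; K=∅⟩
→ final value -1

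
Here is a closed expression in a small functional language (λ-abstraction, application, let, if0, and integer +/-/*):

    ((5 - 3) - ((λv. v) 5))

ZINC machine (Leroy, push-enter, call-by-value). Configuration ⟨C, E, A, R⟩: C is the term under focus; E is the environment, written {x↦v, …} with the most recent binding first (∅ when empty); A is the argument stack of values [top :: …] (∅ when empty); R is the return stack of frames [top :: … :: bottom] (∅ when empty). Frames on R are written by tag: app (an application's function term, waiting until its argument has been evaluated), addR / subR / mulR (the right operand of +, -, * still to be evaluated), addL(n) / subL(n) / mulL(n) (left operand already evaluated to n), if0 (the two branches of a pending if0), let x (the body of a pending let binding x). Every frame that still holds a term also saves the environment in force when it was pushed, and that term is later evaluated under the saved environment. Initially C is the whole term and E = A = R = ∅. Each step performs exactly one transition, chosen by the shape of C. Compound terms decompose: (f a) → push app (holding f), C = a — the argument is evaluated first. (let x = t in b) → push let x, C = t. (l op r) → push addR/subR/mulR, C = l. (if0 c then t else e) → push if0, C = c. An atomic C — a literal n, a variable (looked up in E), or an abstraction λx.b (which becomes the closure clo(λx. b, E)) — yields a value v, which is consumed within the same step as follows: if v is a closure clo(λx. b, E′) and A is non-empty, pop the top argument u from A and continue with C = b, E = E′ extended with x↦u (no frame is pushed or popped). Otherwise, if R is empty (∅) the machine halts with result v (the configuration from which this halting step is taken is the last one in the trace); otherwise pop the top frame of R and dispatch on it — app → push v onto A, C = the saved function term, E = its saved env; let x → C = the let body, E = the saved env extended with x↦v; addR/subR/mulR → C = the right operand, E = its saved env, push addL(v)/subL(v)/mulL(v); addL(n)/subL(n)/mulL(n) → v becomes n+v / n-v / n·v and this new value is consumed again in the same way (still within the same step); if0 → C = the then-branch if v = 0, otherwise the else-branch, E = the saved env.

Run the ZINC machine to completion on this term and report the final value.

Answer: -3

Derivation:
step 0: [C=((5 - 3) - ((λv. v) 5)) | E=∅ | A=∅ | R=∅]
step 1: [C=(5 - 3) | E=∅ | A=∅ | R=[subR]]
step 2: [C=5 | E=∅ | A=∅ | R=[subR :: subR]]
step 3: [C=3 | E=∅ | A=∅ | R=[subL(5) :: subR]]
step 4: [C=((λv. v) 5) | E=∅ | A=∅ | R=[subL(2)]]
step 5: [C=5 | E=∅ | A=∅ | R=[app :: subL(2)]]
step 6: [C=(λv. v) | E=∅ | A=[5] | R=[subL(2)]]
step 7: [C=v | E={v↦5} | A=∅ | R=[subL(2)]]
→ final value -3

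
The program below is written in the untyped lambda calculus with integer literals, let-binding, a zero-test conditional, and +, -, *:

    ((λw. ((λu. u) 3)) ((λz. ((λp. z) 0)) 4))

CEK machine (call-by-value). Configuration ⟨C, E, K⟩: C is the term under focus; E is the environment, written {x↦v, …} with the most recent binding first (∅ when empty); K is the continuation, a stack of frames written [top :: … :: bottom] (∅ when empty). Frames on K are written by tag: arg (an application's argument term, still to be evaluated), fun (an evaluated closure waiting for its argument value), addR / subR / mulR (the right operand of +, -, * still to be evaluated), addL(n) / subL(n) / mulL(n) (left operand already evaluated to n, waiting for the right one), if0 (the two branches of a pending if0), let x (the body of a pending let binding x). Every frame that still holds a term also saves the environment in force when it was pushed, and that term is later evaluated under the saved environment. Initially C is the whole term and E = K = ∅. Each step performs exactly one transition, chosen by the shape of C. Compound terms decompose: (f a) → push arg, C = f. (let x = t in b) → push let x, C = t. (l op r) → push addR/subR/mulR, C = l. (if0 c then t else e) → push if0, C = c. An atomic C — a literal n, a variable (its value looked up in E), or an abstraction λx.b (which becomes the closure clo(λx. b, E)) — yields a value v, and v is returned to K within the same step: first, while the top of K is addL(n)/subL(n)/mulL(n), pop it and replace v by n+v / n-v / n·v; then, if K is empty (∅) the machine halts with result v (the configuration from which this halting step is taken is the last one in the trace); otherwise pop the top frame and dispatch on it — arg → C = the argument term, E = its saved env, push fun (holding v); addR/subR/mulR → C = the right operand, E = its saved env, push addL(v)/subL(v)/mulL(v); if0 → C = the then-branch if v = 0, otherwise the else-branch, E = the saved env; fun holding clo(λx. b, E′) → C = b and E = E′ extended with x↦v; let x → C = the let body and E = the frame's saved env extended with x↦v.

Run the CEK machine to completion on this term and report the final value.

Answer: 3

Machine steps:
[0] ⟨C=((λw. ((λu. u) 3)) ((λz. ((λp. z) 0)) 4)); E=∅; K=∅⟩
[1] ⟨C=(λw. ((λu. u) 3)); E=∅; K=[arg]⟩
[2] ⟨C=((λz. ((λp. z) 0)) 4); E=∅; K=[fun]⟩
[3] ⟨C=(λz. ((λp. z) 0)); E=∅; K=[arg :: fun]⟩
[4] ⟨C=4; E=∅; K=[fun :: fun]⟩
[5] ⟨C=((λp. z) 0); E={z↦4}; K=[fun]⟩
[6] ⟨C=(λp. z); E={z↦4}; K=[arg :: fun]⟩
[7] ⟨C=0; E={z↦4}; K=[fun :: fun]⟩
[8] ⟨C=z; E={p↦0, z↦4}; K=[fun]⟩
[9] ⟨C=((λu. u) 3); E={w↦4}; K=∅⟩
[10] ⟨C=(λu. u); E={w↦4}; K=[arg]⟩
[11] ⟨C=3; E={w↦4}; K=[fun]⟩
[12] ⟨C=u; E={u↦3, w↦4}; K=∅⟩
→ final value 3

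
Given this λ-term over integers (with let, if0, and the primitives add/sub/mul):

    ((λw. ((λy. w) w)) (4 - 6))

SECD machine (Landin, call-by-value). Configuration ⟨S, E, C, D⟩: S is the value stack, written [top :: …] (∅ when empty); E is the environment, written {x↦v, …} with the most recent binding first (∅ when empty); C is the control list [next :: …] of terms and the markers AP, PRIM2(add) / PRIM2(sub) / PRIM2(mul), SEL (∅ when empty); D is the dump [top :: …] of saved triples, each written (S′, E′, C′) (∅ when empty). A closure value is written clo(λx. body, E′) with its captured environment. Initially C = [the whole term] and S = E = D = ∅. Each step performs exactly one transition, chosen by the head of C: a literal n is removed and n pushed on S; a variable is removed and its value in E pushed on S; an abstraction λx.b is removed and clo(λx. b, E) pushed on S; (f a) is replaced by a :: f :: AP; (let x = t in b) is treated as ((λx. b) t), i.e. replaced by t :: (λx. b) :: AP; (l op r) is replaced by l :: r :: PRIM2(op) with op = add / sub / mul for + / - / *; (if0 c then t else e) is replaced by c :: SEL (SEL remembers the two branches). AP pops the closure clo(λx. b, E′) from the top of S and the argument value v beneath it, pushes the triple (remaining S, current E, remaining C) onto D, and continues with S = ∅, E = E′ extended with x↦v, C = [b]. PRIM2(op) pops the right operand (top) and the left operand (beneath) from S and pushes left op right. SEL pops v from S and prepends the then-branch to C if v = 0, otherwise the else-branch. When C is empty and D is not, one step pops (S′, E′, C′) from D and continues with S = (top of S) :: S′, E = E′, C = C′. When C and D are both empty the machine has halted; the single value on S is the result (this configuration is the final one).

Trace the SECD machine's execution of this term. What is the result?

step 0: [S=∅ | E=∅ | C=[((λw. ((λy. w) w)) (4 - 6))] | D=∅]
step 1: [S=∅ | E=∅ | C=[(4 - 6) :: (λw. ((λy. w) w)) :: AP] | D=∅]
step 2: [S=∅ | E=∅ | C=[4 :: 6 :: PRIM2(sub) :: (λw. ((λy. w) w)) :: AP] | D=∅]
step 3: [S=[4] | E=∅ | C=[6 :: PRIM2(sub) :: (λw. ((λy. w) w)) :: AP] | D=∅]
step 4: [S=[6 :: 4] | E=∅ | C=[PRIM2(sub) :: (λw. ((λy. w) w)) :: AP] | D=∅]
step 5: [S=[-2] | E=∅ | C=[(λw. ((λy. w) w)) :: AP] | D=∅]
step 6: [S=[clo(λw. ((λy. w) w), ∅) :: -2] | E=∅ | C=[AP] | D=∅]
step 7: [S=∅ | E={w↦-2} | C=[((λy. w) w)] | D=[(∅, ∅, ∅)]]
step 8: [S=∅ | E={w↦-2} | C=[w :: (λy. w) :: AP] | D=[(∅, ∅, ∅)]]
step 9: [S=[-2] | E={w↦-2} | C=[(λy. w) :: AP] | D=[(∅, ∅, ∅)]]
step 10: [S=[clo(λy. w, {w↦-2}) :: -2] | E={w↦-2} | C=[AP] | D=[(∅, ∅, ∅)]]
step 11: [S=∅ | E={y↦-2, w↦-2} | C=[w] | D=[(∅, {w↦-2}, ∅) :: (∅, ∅, ∅)]]
step 12: [S=[-2] | E={y↦-2, w↦-2} | C=∅ | D=[(∅, {w↦-2}, ∅) :: (∅, ∅, ∅)]]
step 13: [S=[-2] | E={w↦-2} | C=∅ | D=[(∅, ∅, ∅)]]
step 14: [S=[-2] | E=∅ | C=∅ | D=∅]
→ final value -2

Answer: -2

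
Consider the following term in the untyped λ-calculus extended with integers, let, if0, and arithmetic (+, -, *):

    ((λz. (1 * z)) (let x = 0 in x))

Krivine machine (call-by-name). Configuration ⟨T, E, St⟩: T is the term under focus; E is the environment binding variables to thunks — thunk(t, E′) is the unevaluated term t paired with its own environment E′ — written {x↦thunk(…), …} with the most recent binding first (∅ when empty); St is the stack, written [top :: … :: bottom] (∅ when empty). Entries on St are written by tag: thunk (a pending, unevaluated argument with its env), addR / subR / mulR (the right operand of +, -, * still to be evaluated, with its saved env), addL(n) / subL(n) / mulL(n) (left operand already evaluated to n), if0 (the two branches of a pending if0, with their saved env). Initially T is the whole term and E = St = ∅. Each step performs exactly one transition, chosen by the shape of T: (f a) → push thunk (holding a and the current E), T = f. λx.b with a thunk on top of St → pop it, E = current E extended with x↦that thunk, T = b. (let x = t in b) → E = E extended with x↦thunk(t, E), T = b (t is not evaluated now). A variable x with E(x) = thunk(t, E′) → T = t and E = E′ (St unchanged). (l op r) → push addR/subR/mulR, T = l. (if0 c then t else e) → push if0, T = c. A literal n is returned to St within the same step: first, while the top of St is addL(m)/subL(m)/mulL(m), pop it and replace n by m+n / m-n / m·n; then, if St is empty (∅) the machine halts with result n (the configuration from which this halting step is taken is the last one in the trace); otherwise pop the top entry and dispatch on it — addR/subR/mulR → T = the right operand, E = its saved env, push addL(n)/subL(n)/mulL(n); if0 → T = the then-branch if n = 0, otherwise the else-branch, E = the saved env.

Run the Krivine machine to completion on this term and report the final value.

Answer: 0

Derivation:
step 0: [T=((λz. (1 * z)) (let x = 0 in x)) | E=∅ | St=∅]
step 1: [T=(λz. (1 * z)) | E=∅ | St=[thunk]]
step 2: [T=(1 * z) | E={z↦thunk((let x = 0 in x), ∅)} | St=∅]
step 3: [T=1 | E={z↦thunk((let x = 0 in x), ∅)} | St=[mulR]]
step 4: [T=z | E={z↦thunk((let x = 0 in x), ∅)} | St=[mulL(1)]]
step 5: [T=(let x = 0 in x) | E=∅ | St=[mulL(1)]]
step 6: [T=x | E={x↦thunk(0, ∅)} | St=[mulL(1)]]
step 7: [T=0 | E=∅ | St=[mulL(1)]]
→ final value 0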